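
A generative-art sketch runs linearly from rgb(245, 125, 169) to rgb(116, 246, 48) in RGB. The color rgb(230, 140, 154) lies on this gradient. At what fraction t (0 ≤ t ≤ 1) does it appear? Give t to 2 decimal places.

Invert the lerp on the R channel (largest span, 129): t = (230 − 245) / (116 − 245) = -15/-129 = 0.11628.
Check on G: (140 − 125)/(246 − 125) = 0.124 ✓

0.12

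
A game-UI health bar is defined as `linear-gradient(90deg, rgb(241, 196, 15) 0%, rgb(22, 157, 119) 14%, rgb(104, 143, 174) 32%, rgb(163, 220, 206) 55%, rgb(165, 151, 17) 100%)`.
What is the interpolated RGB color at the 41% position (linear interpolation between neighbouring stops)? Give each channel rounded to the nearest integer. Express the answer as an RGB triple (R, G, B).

(127, 173, 187)

41% lies between the 32% and 55% stops, so the local fraction is t = (41 − 32)/(55 − 32) = 9/23 ≈ 0.3913.
R = 104 + 0.3913 × (163 − 104) = 127.087 → 127
G = 143 + 0.3913 × (220 − 143) = 173.13 → 173
B = 174 + 0.3913 × (206 − 174) = 186.522 → 187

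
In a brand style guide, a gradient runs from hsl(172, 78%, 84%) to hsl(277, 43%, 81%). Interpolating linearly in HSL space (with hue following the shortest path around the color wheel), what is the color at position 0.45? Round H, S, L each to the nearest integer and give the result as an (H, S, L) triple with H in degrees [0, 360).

Hue arc: Δh = 277 − 172 = 105° (|Δh| ≤ 180, already the shorter path).
H = 172 + 0.45 × (105) = 219.25 → 219°
S = 78 + 0.45 × (43 − 78) = 62.25 → 62%
L = 84 + 0.45 × (81 − 84) = 82.65 → 83%

(219, 62, 83)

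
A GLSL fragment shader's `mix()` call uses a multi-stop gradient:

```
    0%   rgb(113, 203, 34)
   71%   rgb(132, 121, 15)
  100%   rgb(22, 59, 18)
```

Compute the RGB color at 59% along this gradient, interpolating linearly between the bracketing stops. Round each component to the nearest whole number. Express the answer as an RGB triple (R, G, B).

(129, 135, 18)

59% lies between the 0% and 71% stops, so the local fraction is t = (59 − 0)/(71 − 0) = 59/71 ≈ 0.831.
R = 113 + 0.831 × (132 − 113) = 128.789 → 129
G = 203 + 0.831 × (121 − 203) = 134.858 → 135
B = 34 + 0.831 × (15 − 34) = 18.211 → 18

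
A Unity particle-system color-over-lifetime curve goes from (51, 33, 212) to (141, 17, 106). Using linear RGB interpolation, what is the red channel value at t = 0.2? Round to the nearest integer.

69

R = 51 + 0.2 × (141 − 51) = 69 → 69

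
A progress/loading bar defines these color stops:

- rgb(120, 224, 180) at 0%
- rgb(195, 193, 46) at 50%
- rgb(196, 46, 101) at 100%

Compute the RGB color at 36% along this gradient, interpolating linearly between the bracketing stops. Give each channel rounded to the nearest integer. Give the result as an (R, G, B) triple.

(174, 202, 84)

36% lies between the 0% and 50% stops, so the local fraction is t = (36 − 0)/(50 − 0) = 36/50 ≈ 0.72.
R = 120 + 0.72 × (195 − 120) = 174 → 174
G = 224 + 0.72 × (193 − 224) = 201.68 → 202
B = 180 + 0.72 × (46 − 180) = 83.52 → 84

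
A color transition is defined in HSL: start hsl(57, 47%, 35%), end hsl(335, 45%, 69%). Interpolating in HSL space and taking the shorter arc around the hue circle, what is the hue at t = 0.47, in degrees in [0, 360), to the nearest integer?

18

Hue: 335 − 57 = 278°, but |278| > 180 so the shorter arc goes the other way: Δh = 278 − 360 = -82°.
H = 57 + 0.47 × (-82) = 18.46 → 18°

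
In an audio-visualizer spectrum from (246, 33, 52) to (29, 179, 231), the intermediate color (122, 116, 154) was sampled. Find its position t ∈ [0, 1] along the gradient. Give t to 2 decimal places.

Invert the lerp on the R channel (largest span, 217): t = (122 − 246) / (29 − 246) = -124/-217 = 0.57143.
Check on G: (116 − 33)/(179 − 33) = 0.5685 ✓

0.57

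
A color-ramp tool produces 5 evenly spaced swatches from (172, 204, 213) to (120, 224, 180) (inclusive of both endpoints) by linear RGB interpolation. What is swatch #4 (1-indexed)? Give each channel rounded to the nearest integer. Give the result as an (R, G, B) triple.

(133, 219, 188)

With 5 swatches and endpoints inclusive, swatch 4 sits at t = (4 − 1)/(5 − 1) = 3/4 ≈ 0.75.
R = 172 + 0.75 × (120 − 172) = 133 → 133
G = 204 + 0.75 × (224 − 204) = 219 → 219
B = 213 + 0.75 × (180 − 213) = 188.25 → 188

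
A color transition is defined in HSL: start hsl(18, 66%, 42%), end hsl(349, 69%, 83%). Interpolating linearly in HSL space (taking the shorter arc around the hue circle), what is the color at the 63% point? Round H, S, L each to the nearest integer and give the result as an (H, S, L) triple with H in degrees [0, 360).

(0, 68, 68)

Hue: 349 − 18 = 331°, but |331| > 180 so the shorter arc goes the other way: Δh = 331 − 360 = -29°.
H = 18 + 0.63 × (-29) = -0.27 → 0°
S = 66 + 0.63 × (69 − 66) = 67.89 → 68%
L = 42 + 0.63 × (83 − 42) = 67.83 → 68%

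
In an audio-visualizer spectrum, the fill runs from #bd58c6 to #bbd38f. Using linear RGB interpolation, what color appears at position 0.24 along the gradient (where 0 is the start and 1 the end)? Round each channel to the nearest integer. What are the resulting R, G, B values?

(189, 118, 185)

#bd58c6 → (189, 88, 198); #bbd38f → (187, 211, 143).
R = 189 + 0.24 × (187 − 189) = 189 + 0.24 × -2 = 188.52 → 189
G = 88 + 0.24 × (211 − 88) = 88 + 0.24 × 123 = 117.52 → 118
B = 198 + 0.24 × (143 − 198) = 198 + 0.24 × -55 = 184.8 → 185
So the blended color is (189, 118, 185), about #bd76b9.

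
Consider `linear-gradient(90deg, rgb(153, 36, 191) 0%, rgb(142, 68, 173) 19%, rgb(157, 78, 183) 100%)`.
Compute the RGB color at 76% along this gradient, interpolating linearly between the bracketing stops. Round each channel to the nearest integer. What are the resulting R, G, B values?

76% lies between the 19% and 100% stops, so the local fraction is t = (76 − 19)/(100 − 19) = 57/81 ≈ 0.7037.
R = 142 + 0.7037 × (157 − 142) = 152.555 → 153
G = 68 + 0.7037 × (78 − 68) = 75.037 → 75
B = 173 + 0.7037 × (183 − 173) = 180.037 → 180

(153, 75, 180)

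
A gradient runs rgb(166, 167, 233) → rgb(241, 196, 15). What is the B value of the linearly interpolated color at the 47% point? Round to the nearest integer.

B = 233 + 0.47 × (15 − 233) = 130.54 → 131

131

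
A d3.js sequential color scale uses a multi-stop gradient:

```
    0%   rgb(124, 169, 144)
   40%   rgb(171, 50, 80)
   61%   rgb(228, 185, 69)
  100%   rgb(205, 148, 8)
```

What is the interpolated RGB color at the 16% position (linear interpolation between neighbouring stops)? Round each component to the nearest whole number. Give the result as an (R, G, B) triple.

16% lies between the 0% and 40% stops, so the local fraction is t = (16 − 0)/(40 − 0) = 16/40 ≈ 0.4.
R = 124 + 0.4 × (171 − 124) = 142.8 → 143
G = 169 + 0.4 × (50 − 169) = 121.4 → 121
B = 144 + 0.4 × (80 − 144) = 118.4 → 118

(143, 121, 118)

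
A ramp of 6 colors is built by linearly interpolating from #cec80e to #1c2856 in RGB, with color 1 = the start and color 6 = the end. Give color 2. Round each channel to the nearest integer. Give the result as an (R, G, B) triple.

(170, 168, 28)

With 6 swatches and endpoints inclusive, swatch 2 sits at t = (2 − 1)/(6 − 1) = 1/5 ≈ 0.2.
#cec80e → (206, 200, 14); #1c2856 → (28, 40, 86).
R = 206 + 0.2 × (28 − 206) = 170.4 → 170
G = 200 + 0.2 × (40 − 200) = 168 → 168
B = 14 + 0.2 × (86 − 14) = 28.4 → 28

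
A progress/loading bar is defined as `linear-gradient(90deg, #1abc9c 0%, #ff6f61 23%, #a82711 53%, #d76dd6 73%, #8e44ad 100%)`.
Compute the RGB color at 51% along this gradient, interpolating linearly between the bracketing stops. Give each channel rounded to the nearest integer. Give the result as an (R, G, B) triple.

(174, 44, 22)

51% lies between the 23% and 53% stops, so the local fraction is t = (51 − 23)/(53 − 23) = 28/30 ≈ 0.9333.
#ff6f61 → (255, 111, 97); #a82711 → (168, 39, 17).
R = 255 + 0.9333 × (168 − 255) = 173.803 → 174
G = 111 + 0.9333 × (39 − 111) = 43.802 → 44
B = 97 + 0.9333 × (17 − 97) = 22.336 → 22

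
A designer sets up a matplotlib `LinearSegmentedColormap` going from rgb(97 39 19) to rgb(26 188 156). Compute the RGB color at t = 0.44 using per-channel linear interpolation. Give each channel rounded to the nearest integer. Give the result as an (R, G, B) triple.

R = 97 + 0.44 × (26 − 97) = 97 + 0.44 × -71 = 65.76 → 66
G = 39 + 0.44 × (188 − 39) = 39 + 0.44 × 149 = 104.56 → 105
B = 19 + 0.44 × (156 − 19) = 19 + 0.44 × 137 = 79.28 → 79
So the blended color is (66, 105, 79), about #42694f.

(66, 105, 79)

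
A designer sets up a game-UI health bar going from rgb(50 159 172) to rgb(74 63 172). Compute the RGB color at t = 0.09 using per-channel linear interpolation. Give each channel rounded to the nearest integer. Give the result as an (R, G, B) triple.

R = 50 + 0.09 × (74 − 50) = 50 + 0.09 × 24 = 52.16 → 52
G = 159 + 0.09 × (63 − 159) = 159 + 0.09 × -96 = 150.36 → 150
B = 172 + 0.09 × (172 − 172) = 172 + 0.09 × 0 = 172 → 172
So the blended color is (52, 150, 172), about #3496ac.

(52, 150, 172)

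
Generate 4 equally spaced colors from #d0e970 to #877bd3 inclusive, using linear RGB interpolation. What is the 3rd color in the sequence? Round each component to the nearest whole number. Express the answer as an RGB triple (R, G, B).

With 4 swatches and endpoints inclusive, swatch 3 sits at t = (3 − 1)/(4 − 1) = 2/3 ≈ 0.6667.
#d0e970 → (208, 233, 112); #877bd3 → (135, 123, 211).
R = 208 + 0.6667 × (135 − 208) = 159.331 → 159
G = 233 + 0.6667 × (123 − 233) = 159.663 → 160
B = 112 + 0.6667 × (211 − 112) = 178.003 → 178

(159, 160, 178)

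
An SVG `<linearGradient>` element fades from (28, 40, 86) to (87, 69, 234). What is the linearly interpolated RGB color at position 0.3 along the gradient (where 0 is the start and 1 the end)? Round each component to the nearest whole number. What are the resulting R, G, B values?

R = 28 + 0.3 × (87 − 28) = 28 + 0.3 × 59 = 45.7 → 46
G = 40 + 0.3 × (69 − 40) = 40 + 0.3 × 29 = 48.7 → 49
B = 86 + 0.3 × (234 − 86) = 86 + 0.3 × 148 = 130.4 → 130

(46, 49, 130)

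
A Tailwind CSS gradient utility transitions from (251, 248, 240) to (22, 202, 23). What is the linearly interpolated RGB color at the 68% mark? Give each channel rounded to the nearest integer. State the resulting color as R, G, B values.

68% corresponds to t = 0.68.
R = 251 + 0.68 × (22 − 251) = 251 + 0.68 × -229 = 95.28 → 95
G = 248 + 0.68 × (202 − 248) = 248 + 0.68 × -46 = 216.72 → 217
B = 240 + 0.68 × (23 − 240) = 240 + 0.68 × -217 = 92.44 → 92

(95, 217, 92)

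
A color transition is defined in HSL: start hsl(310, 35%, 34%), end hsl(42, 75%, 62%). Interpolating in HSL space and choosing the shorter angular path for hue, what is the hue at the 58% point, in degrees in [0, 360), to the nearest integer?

Hue: 42 − 310 = -268°, but |-268| > 180 so the shorter arc goes the other way: Δh = -268 + 360 = 92°.
H = 310 + 0.58 × (92) = 363.36 → 363 → 363 mod 360 = 3°

3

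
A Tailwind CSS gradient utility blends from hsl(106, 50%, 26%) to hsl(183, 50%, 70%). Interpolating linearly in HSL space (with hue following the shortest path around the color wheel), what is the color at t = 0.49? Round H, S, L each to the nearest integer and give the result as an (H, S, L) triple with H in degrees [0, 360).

(144, 50, 48)

Hue arc: Δh = 183 − 106 = 77° (|Δh| ≤ 180, already the shorter path).
H = 106 + 0.49 × (77) = 143.73 → 144°
S = 50 + 0.49 × (50 − 50) = 50 → 50%
L = 26 + 0.49 × (70 − 26) = 47.56 → 48%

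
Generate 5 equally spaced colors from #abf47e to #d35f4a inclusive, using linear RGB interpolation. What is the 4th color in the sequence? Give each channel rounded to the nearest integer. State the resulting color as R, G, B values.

With 5 swatches and endpoints inclusive, swatch 4 sits at t = (4 − 1)/(5 − 1) = 3/4 ≈ 0.75.
#abf47e → (171, 244, 126); #d35f4a → (211, 95, 74).
R = 171 + 0.75 × (211 − 171) = 201 → 201
G = 244 + 0.75 × (95 − 244) = 132.25 → 132
B = 126 + 0.75 × (74 − 126) = 87 → 87

(201, 132, 87)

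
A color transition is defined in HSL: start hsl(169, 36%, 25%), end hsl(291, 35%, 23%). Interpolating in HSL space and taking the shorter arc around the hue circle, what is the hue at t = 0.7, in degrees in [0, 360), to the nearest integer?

254

Hue arc: Δh = 291 − 169 = 122° (|Δh| ≤ 180, already the shorter path).
H = 169 + 0.7 × (122) = 254.4 → 254°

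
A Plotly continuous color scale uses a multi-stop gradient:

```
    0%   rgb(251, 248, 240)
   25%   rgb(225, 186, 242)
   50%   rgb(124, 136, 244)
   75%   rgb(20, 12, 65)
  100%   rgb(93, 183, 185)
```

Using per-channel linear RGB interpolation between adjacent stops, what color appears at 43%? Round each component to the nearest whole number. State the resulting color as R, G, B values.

43% lies between the 25% and 50% stops, so the local fraction is t = (43 − 25)/(50 − 25) = 18/25 ≈ 0.72.
R = 225 + 0.72 × (124 − 225) = 152.28 → 152
G = 186 + 0.72 × (136 − 186) = 150 → 150
B = 242 + 0.72 × (244 − 242) = 243.44 → 243

(152, 150, 243)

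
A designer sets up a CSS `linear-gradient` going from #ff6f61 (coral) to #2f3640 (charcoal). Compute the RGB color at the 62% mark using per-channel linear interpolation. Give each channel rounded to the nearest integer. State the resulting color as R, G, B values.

#ff6f61 → (255, 111, 97); #2f3640 → (47, 54, 64).
62% corresponds to t = 0.62.
R = 255 + 0.62 × (47 − 255) = 255 + 0.62 × -208 = 126.04 → 126
G = 111 + 0.62 × (54 − 111) = 111 + 0.62 × -57 = 75.66 → 76
B = 97 + 0.62 × (64 − 97) = 97 + 0.62 × -33 = 76.54 → 77

(126, 76, 77)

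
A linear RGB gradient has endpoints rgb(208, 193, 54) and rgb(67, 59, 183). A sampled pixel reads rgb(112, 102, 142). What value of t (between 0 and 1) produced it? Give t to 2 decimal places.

0.68

Invert the lerp on the R channel (largest span, 141): t = (112 − 208) / (67 − 208) = -96/-141 = 0.68085.
Check on G: (102 − 193)/(59 − 193) = 0.6791 ✓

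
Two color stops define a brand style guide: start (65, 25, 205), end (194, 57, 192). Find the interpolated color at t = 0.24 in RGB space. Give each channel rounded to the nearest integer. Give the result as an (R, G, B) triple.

R = 65 + 0.24 × (194 − 65) = 65 + 0.24 × 129 = 95.96 → 96
G = 25 + 0.24 × (57 − 25) = 25 + 0.24 × 32 = 32.68 → 33
B = 205 + 0.24 × (192 − 205) = 205 + 0.24 × -13 = 201.88 → 202
So the blended color is (96, 33, 202), about #6021ca.

(96, 33, 202)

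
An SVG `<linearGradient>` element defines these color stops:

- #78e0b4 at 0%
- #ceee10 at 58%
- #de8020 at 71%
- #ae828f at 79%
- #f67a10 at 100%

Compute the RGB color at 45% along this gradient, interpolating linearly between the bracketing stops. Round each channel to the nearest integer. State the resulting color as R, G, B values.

45% lies between the 0% and 58% stops, so the local fraction is t = (45 − 0)/(58 − 0) = 45/58 ≈ 0.7759.
#78e0b4 → (120, 224, 180); #ceee10 → (206, 238, 16).
R = 120 + 0.7759 × (206 − 120) = 186.727 → 187
G = 224 + 0.7759 × (238 − 224) = 234.863 → 235
B = 180 + 0.7759 × (16 − 180) = 52.752 → 53

(187, 235, 53)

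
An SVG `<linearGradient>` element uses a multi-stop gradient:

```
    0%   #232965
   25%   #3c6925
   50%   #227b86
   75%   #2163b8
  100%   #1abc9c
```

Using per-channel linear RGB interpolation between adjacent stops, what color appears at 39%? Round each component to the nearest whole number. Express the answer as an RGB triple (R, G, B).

(45, 115, 91)

39% lies between the 25% and 50% stops, so the local fraction is t = (39 − 25)/(50 − 25) = 14/25 ≈ 0.56.
#3c6925 → (60, 105, 37); #227b86 → (34, 123, 134).
R = 60 + 0.56 × (34 − 60) = 45.44 → 45
G = 105 + 0.56 × (123 − 105) = 115.08 → 115
B = 37 + 0.56 × (134 − 37) = 91.32 → 91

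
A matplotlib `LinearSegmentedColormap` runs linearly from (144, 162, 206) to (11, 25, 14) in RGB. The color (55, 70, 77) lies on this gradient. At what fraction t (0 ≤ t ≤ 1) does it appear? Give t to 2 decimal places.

Invert the lerp on the B channel (largest span, 192): t = (77 − 206) / (14 − 206) = -129/-192 = 0.67188.
Check on R: (55 − 144)/(11 − 144) = 0.6692 ✓

0.67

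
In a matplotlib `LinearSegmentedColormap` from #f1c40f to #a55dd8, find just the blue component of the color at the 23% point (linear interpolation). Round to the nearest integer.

61

B₁ = 15 (from #f1c40f), B₂ = 216 (from #a55dd8).
B = 15 + 0.23 × (216 − 15) = 61.23 → 61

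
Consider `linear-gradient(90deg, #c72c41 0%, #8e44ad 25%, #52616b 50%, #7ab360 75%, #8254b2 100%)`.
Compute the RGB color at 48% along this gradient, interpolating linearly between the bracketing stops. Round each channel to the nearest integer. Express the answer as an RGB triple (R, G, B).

48% lies between the 25% and 50% stops, so the local fraction is t = (48 − 25)/(50 − 25) = 23/25 ≈ 0.92.
#8e44ad → (142, 68, 173); #52616b → (82, 97, 107).
R = 142 + 0.92 × (82 − 142) = 86.8 → 87
G = 68 + 0.92 × (97 − 68) = 94.68 → 95
B = 173 + 0.92 × (107 − 173) = 112.28 → 112

(87, 95, 112)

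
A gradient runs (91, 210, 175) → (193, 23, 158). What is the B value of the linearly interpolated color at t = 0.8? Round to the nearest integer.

161

B = 175 + 0.8 × (158 − 175) = 161.4 → 161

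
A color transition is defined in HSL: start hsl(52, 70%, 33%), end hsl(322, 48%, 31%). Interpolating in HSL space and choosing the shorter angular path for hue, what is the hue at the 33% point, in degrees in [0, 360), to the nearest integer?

Hue: 322 − 52 = 270°, but |270| > 180 so the shorter arc goes the other way: Δh = 270 − 360 = -90°.
H = 52 + 0.33 × (-90) = 22.3 → 22°

22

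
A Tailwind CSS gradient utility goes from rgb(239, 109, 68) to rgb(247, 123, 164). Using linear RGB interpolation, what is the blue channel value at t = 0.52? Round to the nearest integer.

B = 68 + 0.52 × (164 − 68) = 117.92 → 118

118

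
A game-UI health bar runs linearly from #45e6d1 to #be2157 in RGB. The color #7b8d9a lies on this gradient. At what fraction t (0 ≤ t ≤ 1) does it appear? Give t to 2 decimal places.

Invert the lerp on the G channel (largest span, 197): t = (141 − 230) / (33 − 230) = -89/-197 = 0.45178.
Check on R: (123 − 69)/(190 − 69) = 0.4463 ✓

0.45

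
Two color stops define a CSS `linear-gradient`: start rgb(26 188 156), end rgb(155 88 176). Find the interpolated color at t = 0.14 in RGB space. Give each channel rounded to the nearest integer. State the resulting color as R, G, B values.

(44, 174, 159)

R = 26 + 0.14 × (155 − 26) = 26 + 0.14 × 129 = 44.06 → 44
G = 188 + 0.14 × (88 − 188) = 188 + 0.14 × -100 = 174 → 174
B = 156 + 0.14 × (176 − 156) = 156 + 0.14 × 20 = 158.8 → 159
So the blended color is (44, 174, 159), about #2cae9f.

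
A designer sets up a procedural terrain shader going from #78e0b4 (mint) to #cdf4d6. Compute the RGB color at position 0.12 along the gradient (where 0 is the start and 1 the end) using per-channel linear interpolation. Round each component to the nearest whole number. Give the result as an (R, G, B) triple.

#78e0b4 → (120, 224, 180); #cdf4d6 → (205, 244, 214).
R = 120 + 0.12 × (205 − 120) = 120 + 0.12 × 85 = 130.2 → 130
G = 224 + 0.12 × (244 − 224) = 224 + 0.12 × 20 = 226.4 → 226
B = 180 + 0.12 × (214 − 180) = 180 + 0.12 × 34 = 184.08 → 184

(130, 226, 184)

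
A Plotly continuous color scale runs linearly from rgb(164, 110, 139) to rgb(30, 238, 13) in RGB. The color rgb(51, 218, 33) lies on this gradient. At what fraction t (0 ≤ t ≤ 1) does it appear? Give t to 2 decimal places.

Invert the lerp on the R channel (largest span, 134): t = (51 − 164) / (30 − 164) = -113/-134 = 0.84328.
Check on G: (218 − 110)/(238 − 110) = 0.8438 ✓

0.84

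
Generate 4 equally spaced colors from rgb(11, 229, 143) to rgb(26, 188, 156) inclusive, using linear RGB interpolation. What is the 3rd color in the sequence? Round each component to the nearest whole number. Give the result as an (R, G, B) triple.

(21, 202, 152)

With 4 swatches and endpoints inclusive, swatch 3 sits at t = (3 − 1)/(4 − 1) = 2/3 ≈ 0.6667.
R = 11 + 0.6667 × (26 − 11) = 21 → 21
G = 229 + 0.6667 × (188 − 229) = 201.665 → 202
B = 143 + 0.6667 × (156 − 143) = 151.667 → 152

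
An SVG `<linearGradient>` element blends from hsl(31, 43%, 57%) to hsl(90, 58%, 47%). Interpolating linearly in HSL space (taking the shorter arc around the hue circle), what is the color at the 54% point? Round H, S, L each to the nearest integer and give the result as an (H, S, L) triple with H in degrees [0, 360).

Hue arc: Δh = 90 − 31 = 59° (|Δh| ≤ 180, already the shorter path).
H = 31 + 0.54 × (59) = 62.86 → 63°
S = 43 + 0.54 × (58 − 43) = 51.1 → 51%
L = 57 + 0.54 × (47 − 57) = 51.6 → 52%

(63, 51, 52)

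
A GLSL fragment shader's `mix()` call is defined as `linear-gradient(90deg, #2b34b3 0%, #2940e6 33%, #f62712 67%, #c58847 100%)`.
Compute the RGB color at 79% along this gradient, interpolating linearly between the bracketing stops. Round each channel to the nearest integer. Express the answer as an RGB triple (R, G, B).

(228, 74, 37)

79% lies between the 67% and 100% stops, so the local fraction is t = (79 − 67)/(100 − 67) = 12/33 ≈ 0.3636.
#f62712 → (246, 39, 18); #c58847 → (197, 136, 71).
R = 246 + 0.3636 × (197 − 246) = 228.184 → 228
G = 39 + 0.3636 × (136 − 39) = 74.269 → 74
B = 18 + 0.3636 × (71 − 18) = 37.271 → 37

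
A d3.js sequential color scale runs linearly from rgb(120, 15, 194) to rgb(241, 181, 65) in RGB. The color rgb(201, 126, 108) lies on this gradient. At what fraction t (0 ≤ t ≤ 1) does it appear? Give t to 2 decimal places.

0.67

Invert the lerp on the G channel (largest span, 166): t = (126 − 15) / (181 − 15) = 111/166 = 0.66867.
Check on R: (201 − 120)/(241 − 120) = 0.6694 ✓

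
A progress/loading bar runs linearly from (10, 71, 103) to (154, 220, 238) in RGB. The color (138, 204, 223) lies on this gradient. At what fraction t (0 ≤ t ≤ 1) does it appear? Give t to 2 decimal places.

Invert the lerp on the G channel (largest span, 149): t = (204 − 71) / (220 − 71) = 133/149 = 0.89262.
Check on R: (138 − 10)/(154 − 10) = 0.8889 ✓

0.89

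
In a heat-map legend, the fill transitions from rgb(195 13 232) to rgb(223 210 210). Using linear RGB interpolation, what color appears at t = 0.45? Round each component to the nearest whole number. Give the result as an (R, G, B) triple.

(208, 102, 222)

R = 195 + 0.45 × (223 − 195) = 195 + 0.45 × 28 = 207.6 → 208
G = 13 + 0.45 × (210 − 13) = 13 + 0.45 × 197 = 101.65 → 102
B = 232 + 0.45 × (210 − 232) = 232 + 0.45 × -22 = 222.1 → 222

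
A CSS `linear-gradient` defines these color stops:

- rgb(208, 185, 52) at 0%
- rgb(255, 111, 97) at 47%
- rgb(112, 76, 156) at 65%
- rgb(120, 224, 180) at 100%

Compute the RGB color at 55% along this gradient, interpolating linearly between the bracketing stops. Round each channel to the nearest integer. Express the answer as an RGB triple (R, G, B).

(191, 95, 123)

55% lies between the 47% and 65% stops, so the local fraction is t = (55 − 47)/(65 − 47) = 8/18 ≈ 0.4444.
R = 255 + 0.4444 × (112 − 255) = 191.451 → 191
G = 111 + 0.4444 × (76 − 111) = 95.446 → 95
B = 97 + 0.4444 × (156 − 97) = 123.22 → 123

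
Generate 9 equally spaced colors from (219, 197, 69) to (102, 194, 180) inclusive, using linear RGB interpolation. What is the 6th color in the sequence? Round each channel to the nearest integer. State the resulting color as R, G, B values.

(146, 195, 138)

With 9 swatches and endpoints inclusive, swatch 6 sits at t = (6 − 1)/(9 − 1) = 5/8 ≈ 0.625.
R = 219 + 0.625 × (102 − 219) = 145.875 → 146
G = 197 + 0.625 × (194 − 197) = 195.125 → 195
B = 69 + 0.625 × (180 − 69) = 138.375 → 138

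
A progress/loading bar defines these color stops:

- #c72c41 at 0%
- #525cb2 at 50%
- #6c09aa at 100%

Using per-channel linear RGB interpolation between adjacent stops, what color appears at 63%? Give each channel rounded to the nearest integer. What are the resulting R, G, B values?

(89, 70, 176)

63% lies between the 50% and 100% stops, so the local fraction is t = (63 − 50)/(100 − 50) = 13/50 ≈ 0.26.
#525cb2 → (82, 92, 178); #6c09aa → (108, 9, 170).
R = 82 + 0.26 × (108 − 82) = 88.76 → 89
G = 92 + 0.26 × (9 − 92) = 70.42 → 70
B = 178 + 0.26 × (170 − 178) = 175.92 → 176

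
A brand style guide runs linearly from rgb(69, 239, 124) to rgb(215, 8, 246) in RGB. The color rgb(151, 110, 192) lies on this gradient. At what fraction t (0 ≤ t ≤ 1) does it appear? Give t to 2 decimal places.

0.56

Invert the lerp on the G channel (largest span, 231): t = (110 − 239) / (8 − 239) = -129/-231 = 0.55844.
Check on R: (151 − 69)/(215 − 69) = 0.5616 ✓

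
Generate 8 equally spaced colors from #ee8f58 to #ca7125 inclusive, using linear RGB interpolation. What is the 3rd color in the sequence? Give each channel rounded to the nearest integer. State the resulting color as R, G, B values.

(228, 134, 73)

With 8 swatches and endpoints inclusive, swatch 3 sits at t = (3 − 1)/(8 − 1) = 2/7 ≈ 0.2857.
#ee8f58 → (238, 143, 88); #ca7125 → (202, 113, 37).
R = 238 + 0.2857 × (202 − 238) = 227.715 → 228
G = 143 + 0.2857 × (113 − 143) = 134.429 → 134
B = 88 + 0.2857 × (37 − 88) = 73.429 → 73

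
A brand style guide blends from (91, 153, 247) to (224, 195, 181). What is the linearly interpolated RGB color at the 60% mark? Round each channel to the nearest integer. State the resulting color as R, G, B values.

60% corresponds to t = 0.6.
R = 91 + 0.6 × (224 − 91) = 91 + 0.6 × 133 = 170.8 → 171
G = 153 + 0.6 × (195 − 153) = 153 + 0.6 × 42 = 178.2 → 178
B = 247 + 0.6 × (181 − 247) = 247 + 0.6 × -66 = 207.4 → 207
So the blended color is (171, 178, 207), about #abb2cf.

(171, 178, 207)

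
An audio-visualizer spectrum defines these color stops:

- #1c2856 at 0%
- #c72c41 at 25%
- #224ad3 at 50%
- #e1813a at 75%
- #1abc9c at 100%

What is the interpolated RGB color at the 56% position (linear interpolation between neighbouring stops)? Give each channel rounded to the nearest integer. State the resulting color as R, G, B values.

(80, 87, 174)

56% lies between the 50% and 75% stops, so the local fraction is t = (56 − 50)/(75 − 50) = 6/25 ≈ 0.24.
#224ad3 → (34, 74, 211); #e1813a → (225, 129, 58).
R = 34 + 0.24 × (225 − 34) = 79.84 → 80
G = 74 + 0.24 × (129 − 74) = 87.2 → 87
B = 211 + 0.24 × (58 − 211) = 174.28 → 174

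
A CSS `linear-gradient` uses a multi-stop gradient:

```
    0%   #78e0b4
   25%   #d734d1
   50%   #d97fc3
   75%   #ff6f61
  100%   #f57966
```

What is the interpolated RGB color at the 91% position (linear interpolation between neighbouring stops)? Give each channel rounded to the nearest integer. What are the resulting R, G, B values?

(249, 117, 100)

91% lies between the 75% and 100% stops, so the local fraction is t = (91 − 75)/(100 − 75) = 16/25 ≈ 0.64.
#ff6f61 → (255, 111, 97); #f57966 → (245, 121, 102).
R = 255 + 0.64 × (245 − 255) = 248.6 → 249
G = 111 + 0.64 × (121 − 111) = 117.4 → 117
B = 97 + 0.64 × (102 − 97) = 100.2 → 100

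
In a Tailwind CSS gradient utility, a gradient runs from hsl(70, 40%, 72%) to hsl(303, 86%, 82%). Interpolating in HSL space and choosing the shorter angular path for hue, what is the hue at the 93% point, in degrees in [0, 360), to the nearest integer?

Hue: 303 − 70 = 233°, but |233| > 180 so the shorter arc goes the other way: Δh = 233 − 360 = -127°.
H = 70 + 0.93 × (-127) = -48.11 → -48 → -48 mod 360 = 312°

312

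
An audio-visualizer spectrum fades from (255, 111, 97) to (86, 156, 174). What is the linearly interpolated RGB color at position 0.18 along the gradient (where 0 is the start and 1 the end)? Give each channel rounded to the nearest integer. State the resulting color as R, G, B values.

(225, 119, 111)

R = 255 + 0.18 × (86 − 255) = 255 + 0.18 × -169 = 224.58 → 225
G = 111 + 0.18 × (156 − 111) = 111 + 0.18 × 45 = 119.1 → 119
B = 97 + 0.18 × (174 − 97) = 97 + 0.18 × 77 = 110.86 → 111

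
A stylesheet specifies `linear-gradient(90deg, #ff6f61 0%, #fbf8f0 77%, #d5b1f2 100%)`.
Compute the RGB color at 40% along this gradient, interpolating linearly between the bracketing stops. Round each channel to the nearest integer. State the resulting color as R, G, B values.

(253, 182, 171)

40% lies between the 0% and 77% stops, so the local fraction is t = (40 − 0)/(77 − 0) = 40/77 ≈ 0.5195.
#ff6f61 → (255, 111, 97); #fbf8f0 → (251, 248, 240).
R = 255 + 0.5195 × (251 − 255) = 252.922 → 253
G = 111 + 0.5195 × (248 − 111) = 182.171 → 182
B = 97 + 0.5195 × (240 − 97) = 171.288 → 171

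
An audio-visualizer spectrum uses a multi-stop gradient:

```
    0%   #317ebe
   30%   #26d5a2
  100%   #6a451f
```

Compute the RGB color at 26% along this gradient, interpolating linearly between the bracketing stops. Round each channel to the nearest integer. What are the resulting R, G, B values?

26% lies between the 0% and 30% stops, so the local fraction is t = (26 − 0)/(30 − 0) = 26/30 ≈ 0.8667.
#317ebe → (49, 126, 190); #26d5a2 → (38, 213, 162).
R = 49 + 0.8667 × (38 − 49) = 39.466 → 39
G = 126 + 0.8667 × (213 − 126) = 201.403 → 201
B = 190 + 0.8667 × (162 − 190) = 165.732 → 166

(39, 201, 166)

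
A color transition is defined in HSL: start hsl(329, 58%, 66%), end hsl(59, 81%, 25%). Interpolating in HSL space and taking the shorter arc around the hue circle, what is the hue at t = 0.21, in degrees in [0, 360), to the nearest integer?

Hue: 59 − 329 = -270°, but |-270| > 180 so the shorter arc goes the other way: Δh = -270 + 360 = 90°.
H = 329 + 0.21 × (90) = 347.9 → 348°

348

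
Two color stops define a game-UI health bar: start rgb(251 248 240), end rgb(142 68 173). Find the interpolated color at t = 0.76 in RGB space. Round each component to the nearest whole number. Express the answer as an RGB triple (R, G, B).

R = 251 + 0.76 × (142 − 251) = 251 + 0.76 × -109 = 168.16 → 168
G = 248 + 0.76 × (68 − 248) = 248 + 0.76 × -180 = 111.2 → 111
B = 240 + 0.76 × (173 − 240) = 240 + 0.76 × -67 = 189.08 → 189

(168, 111, 189)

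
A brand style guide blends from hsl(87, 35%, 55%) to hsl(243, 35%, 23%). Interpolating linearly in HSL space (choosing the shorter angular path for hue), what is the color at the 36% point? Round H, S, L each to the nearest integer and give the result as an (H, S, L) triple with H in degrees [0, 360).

Hue arc: Δh = 243 − 87 = 156° (|Δh| ≤ 180, already the shorter path).
H = 87 + 0.36 × (156) = 143.16 → 143°
S = 35 + 0.36 × (35 − 35) = 35 → 35%
L = 55 + 0.36 × (23 − 55) = 43.48 → 43%

(143, 35, 43)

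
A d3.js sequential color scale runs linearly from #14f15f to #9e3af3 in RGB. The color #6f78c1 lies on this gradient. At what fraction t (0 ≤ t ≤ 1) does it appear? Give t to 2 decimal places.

Invert the lerp on the G channel (largest span, 183): t = (120 − 241) / (58 − 241) = -121/-183 = 0.6612.
Check on R: (111 − 20)/(158 − 20) = 0.6594 ✓

0.66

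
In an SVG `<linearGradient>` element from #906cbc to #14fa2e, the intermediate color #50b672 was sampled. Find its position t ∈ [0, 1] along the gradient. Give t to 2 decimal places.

0.52

Invert the lerp on the G channel (largest span, 142): t = (182 − 108) / (250 − 108) = 74/142 = 0.52113.
Check on R: (80 − 144)/(20 − 144) = 0.5161 ✓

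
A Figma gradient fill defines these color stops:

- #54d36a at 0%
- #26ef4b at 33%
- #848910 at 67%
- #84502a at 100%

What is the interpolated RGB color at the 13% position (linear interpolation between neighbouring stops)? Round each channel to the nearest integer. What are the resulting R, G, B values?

13% lies between the 0% and 33% stops, so the local fraction is t = (13 − 0)/(33 − 0) = 13/33 ≈ 0.3939.
#54d36a → (84, 211, 106); #26ef4b → (38, 239, 75).
R = 84 + 0.3939 × (38 − 84) = 65.881 → 66
G = 211 + 0.3939 × (239 − 211) = 222.029 → 222
B = 106 + 0.3939 × (75 − 106) = 93.789 → 94

(66, 222, 94)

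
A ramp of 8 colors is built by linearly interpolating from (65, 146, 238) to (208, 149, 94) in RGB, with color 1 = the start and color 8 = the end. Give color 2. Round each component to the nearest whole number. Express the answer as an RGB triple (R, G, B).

(85, 146, 217)

With 8 swatches and endpoints inclusive, swatch 2 sits at t = (2 − 1)/(8 − 1) = 1/7 ≈ 0.1429.
R = 65 + 0.1429 × (208 − 65) = 85.435 → 85
G = 146 + 0.1429 × (149 − 146) = 146.429 → 146
B = 238 + 0.1429 × (94 − 238) = 217.422 → 217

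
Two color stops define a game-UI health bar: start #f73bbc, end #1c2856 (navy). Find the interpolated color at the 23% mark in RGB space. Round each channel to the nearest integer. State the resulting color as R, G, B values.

#f73bbc → (247, 59, 188); #1c2856 → (28, 40, 86).
23% corresponds to t = 0.23.
R = 247 + 0.23 × (28 − 247) = 247 + 0.23 × -219 = 196.63 → 197
G = 59 + 0.23 × (40 − 59) = 59 + 0.23 × -19 = 54.63 → 55
B = 188 + 0.23 × (86 − 188) = 188 + 0.23 × -102 = 164.54 → 165

(197, 55, 165)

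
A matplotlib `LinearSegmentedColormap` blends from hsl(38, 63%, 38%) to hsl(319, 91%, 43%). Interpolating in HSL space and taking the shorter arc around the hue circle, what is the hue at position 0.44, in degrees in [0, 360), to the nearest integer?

3

Hue: 319 − 38 = 281°, but |281| > 180 so the shorter arc goes the other way: Δh = 281 − 360 = -79°.
H = 38 + 0.44 × (-79) = 3.24 → 3°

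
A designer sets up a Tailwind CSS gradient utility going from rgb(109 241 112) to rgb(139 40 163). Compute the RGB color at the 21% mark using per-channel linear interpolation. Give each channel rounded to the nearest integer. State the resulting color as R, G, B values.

(115, 199, 123)

21% corresponds to t = 0.21.
R = 109 + 0.21 × (139 − 109) = 109 + 0.21 × 30 = 115.3 → 115
G = 241 + 0.21 × (40 − 241) = 241 + 0.21 × -201 = 198.79 → 199
B = 112 + 0.21 × (163 − 112) = 112 + 0.21 × 51 = 122.71 → 123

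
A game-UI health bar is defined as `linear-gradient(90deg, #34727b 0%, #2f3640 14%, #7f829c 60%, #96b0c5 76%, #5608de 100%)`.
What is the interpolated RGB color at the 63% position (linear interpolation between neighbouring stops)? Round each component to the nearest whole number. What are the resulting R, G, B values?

63% lies between the 60% and 76% stops, so the local fraction is t = (63 − 60)/(76 − 60) = 3/16 ≈ 0.1875.
#7f829c → (127, 130, 156); #96b0c5 → (150, 176, 197).
R = 127 + 0.1875 × (150 − 127) = 131.312 → 131
G = 130 + 0.1875 × (176 − 130) = 138.625 → 139
B = 156 + 0.1875 × (197 − 156) = 163.688 → 164

(131, 139, 164)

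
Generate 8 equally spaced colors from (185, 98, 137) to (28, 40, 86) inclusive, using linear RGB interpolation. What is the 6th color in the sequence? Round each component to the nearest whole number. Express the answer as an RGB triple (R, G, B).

(73, 57, 101)

With 8 swatches and endpoints inclusive, swatch 6 sits at t = (6 − 1)/(8 − 1) = 5/7 ≈ 0.7143.
R = 185 + 0.7143 × (28 − 185) = 72.855 → 73
G = 98 + 0.7143 × (40 − 98) = 56.571 → 57
B = 137 + 0.7143 × (86 − 137) = 100.571 → 101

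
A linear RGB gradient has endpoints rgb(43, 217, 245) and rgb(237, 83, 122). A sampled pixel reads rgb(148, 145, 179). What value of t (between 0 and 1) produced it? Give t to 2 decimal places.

0.54

Invert the lerp on the R channel (largest span, 194): t = (148 − 43) / (237 − 43) = 105/194 = 0.54124.
Check on G: (145 − 217)/(83 − 217) = 0.5373 ✓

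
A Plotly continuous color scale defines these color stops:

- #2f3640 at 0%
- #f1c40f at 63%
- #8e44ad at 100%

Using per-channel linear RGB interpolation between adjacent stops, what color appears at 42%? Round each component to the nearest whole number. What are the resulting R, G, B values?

(176, 149, 31)

42% lies between the 0% and 63% stops, so the local fraction is t = (42 − 0)/(63 − 0) = 42/63 ≈ 0.6667.
#2f3640 → (47, 54, 64); #f1c40f → (241, 196, 15).
R = 47 + 0.6667 × (241 − 47) = 176.34 → 176
G = 54 + 0.6667 × (196 − 54) = 148.671 → 149
B = 64 + 0.6667 × (15 − 64) = 31.332 → 31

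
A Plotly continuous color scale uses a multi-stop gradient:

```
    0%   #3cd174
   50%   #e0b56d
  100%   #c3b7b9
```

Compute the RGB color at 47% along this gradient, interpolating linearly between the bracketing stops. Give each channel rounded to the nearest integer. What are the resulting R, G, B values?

(214, 183, 109)

47% lies between the 0% and 50% stops, so the local fraction is t = (47 − 0)/(50 − 0) = 47/50 ≈ 0.94.
#3cd174 → (60, 209, 116); #e0b56d → (224, 181, 109).
R = 60 + 0.94 × (224 − 60) = 214.16 → 214
G = 209 + 0.94 × (181 − 209) = 182.68 → 183
B = 116 + 0.94 × (109 − 116) = 109.42 → 109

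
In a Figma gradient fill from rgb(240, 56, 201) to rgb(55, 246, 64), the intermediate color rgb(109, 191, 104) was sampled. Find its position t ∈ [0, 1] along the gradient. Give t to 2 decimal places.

0.71

Invert the lerp on the G channel (largest span, 190): t = (191 − 56) / (246 − 56) = 135/190 = 0.71053.
Check on R: (109 − 240)/(55 − 240) = 0.7081 ✓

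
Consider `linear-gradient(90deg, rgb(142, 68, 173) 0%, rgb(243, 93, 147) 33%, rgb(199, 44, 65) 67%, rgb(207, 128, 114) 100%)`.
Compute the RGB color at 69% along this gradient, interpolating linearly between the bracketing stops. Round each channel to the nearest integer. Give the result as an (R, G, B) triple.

(199, 49, 68)

69% lies between the 67% and 100% stops, so the local fraction is t = (69 − 67)/(100 − 67) = 2/33 ≈ 0.0606.
R = 199 + 0.0606 × (207 − 199) = 199.485 → 199
G = 44 + 0.0606 × (128 − 44) = 49.09 → 49
B = 65 + 0.0606 × (114 − 65) = 67.969 → 68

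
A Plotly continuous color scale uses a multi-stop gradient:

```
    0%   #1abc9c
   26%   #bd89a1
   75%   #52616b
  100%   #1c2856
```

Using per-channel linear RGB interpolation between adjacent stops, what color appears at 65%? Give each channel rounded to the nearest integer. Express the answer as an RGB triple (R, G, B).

65% lies between the 26% and 75% stops, so the local fraction is t = (65 − 26)/(75 − 26) = 39/49 ≈ 0.7959.
#bd89a1 → (189, 137, 161); #52616b → (82, 97, 107).
R = 189 + 0.7959 × (82 − 189) = 103.839 → 104
G = 137 + 0.7959 × (97 − 137) = 105.164 → 105
B = 161 + 0.7959 × (107 − 161) = 118.021 → 118

(104, 105, 118)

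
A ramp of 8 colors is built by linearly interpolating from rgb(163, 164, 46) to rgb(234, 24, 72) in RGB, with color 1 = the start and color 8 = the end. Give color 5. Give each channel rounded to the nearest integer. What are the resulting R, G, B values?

(204, 84, 61)

With 8 swatches and endpoints inclusive, swatch 5 sits at t = (5 − 1)/(8 − 1) = 4/7 ≈ 0.5714.
R = 163 + 0.5714 × (234 − 163) = 203.569 → 204
G = 164 + 0.5714 × (24 − 164) = 84.004 → 84
B = 46 + 0.5714 × (72 − 46) = 60.856 → 61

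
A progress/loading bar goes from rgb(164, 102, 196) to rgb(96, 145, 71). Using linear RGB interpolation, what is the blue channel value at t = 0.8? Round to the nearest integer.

96

B = 196 + 0.8 × (71 − 196) = 96 → 96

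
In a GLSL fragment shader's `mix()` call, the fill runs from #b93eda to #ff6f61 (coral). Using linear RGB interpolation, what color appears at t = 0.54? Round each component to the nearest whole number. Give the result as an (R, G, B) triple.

(223, 88, 153)

#b93eda → (185, 62, 218); #ff6f61 → (255, 111, 97).
R = 185 + 0.54 × (255 − 185) = 185 + 0.54 × 70 = 222.8 → 223
G = 62 + 0.54 × (111 − 62) = 62 + 0.54 × 49 = 88.46 → 88
B = 218 + 0.54 × (97 − 218) = 218 + 0.54 × -121 = 152.66 → 153
So the blended color is (223, 88, 153), about #df5899.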